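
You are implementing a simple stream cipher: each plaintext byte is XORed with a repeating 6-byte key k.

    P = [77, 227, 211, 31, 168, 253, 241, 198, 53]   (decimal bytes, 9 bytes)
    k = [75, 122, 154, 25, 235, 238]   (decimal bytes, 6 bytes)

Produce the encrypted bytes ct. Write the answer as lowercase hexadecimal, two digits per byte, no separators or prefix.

The 6-byte key repeats, so the effective keystream is 4b 7a 9a 19 eb ee 4b 7a 9a.
byte 0: 4d ^ 4b = 06
byte 1: e3 ^ 7a = 99
byte 2: d3 ^ 9a = 49
byte 3: 1f ^ 19 = 06
byte 4: a8 ^ eb = 43
byte 5: fd ^ ee = 13
byte 6: f1 ^ 4b = ba
byte 7: c6 ^ 7a = bc
byte 8: 35 ^ 9a = af

069949064313babcaf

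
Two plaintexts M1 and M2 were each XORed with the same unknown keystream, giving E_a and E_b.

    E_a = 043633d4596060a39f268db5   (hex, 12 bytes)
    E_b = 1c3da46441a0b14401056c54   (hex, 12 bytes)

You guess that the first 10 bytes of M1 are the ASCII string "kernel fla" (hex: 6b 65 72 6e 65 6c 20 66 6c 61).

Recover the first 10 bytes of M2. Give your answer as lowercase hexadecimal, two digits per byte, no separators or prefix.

736ee5de7dacf181f242

First, E_a ⊕ E_b = (M1 ⊕ K) ⊕ (M2 ⊕ K) = M1 ⊕ M2, so the key drops out. Then M2 = (M1 ⊕ M2) ⊕ M1 over the first 10 bytes.
byte 0: (04 ⊕ 1c) ⊕ 6b = 18 ⊕ 6b = 73
byte 1: (36 ⊕ 3d) ⊕ 65 = 0b ⊕ 65 = 6e
byte 2: (33 ⊕ a4) ⊕ 72 = 97 ⊕ 72 = e5
byte 3: (d4 ⊕ 64) ⊕ 6e = b0 ⊕ 6e = de
byte 4: (59 ⊕ 41) ⊕ 65 = 18 ⊕ 65 = 7d
byte 5: (60 ⊕ a0) ⊕ 6c = c0 ⊕ 6c = ac
byte 6: (60 ⊕ b1) ⊕ 20 = d1 ⊕ 20 = f1
byte 7: (a3 ⊕ 44) ⊕ 66 = e7 ⊕ 66 = 81
byte 8: (9f ⊕ 01) ⊕ 6c = 9e ⊕ 6c = f2
byte 9: (26 ⊕ 05) ⊕ 61 = 23 ⊕ 61 = 42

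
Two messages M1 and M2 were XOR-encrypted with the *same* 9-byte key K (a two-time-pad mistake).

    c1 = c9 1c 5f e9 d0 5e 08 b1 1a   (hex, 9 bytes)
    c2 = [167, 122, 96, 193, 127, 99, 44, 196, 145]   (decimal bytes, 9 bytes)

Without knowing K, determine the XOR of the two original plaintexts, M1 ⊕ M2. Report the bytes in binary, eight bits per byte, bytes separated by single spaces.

c1 ⊕ c2 = (M1 ⊕ K) ⊕ (M2 ⊕ K) = M1 ⊕ M2 — the shared key cancels under XOR.
201 XOR 167 = 110
 28 XOR 122 = 102
 95 XOR  96 =  63
233 XOR 193 =  40
208 XOR 127 = 175
 94 XOR  99 =  61
  8 XOR  44 =  36
177 XOR 196 = 117
 26 XOR 145 = 139

01101110 01100110 00111111 00101000 10101111 00111101 00100100 01110101 10001011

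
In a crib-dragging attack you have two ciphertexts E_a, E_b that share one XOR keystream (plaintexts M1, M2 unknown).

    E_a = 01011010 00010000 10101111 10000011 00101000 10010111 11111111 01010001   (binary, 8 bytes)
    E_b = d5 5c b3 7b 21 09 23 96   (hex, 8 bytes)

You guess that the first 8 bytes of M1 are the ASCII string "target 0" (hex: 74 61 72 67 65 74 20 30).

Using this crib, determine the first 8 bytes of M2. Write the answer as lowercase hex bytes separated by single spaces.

fb 2d 6e 9f 6c ea fc f7

First, E_a ⊕ E_b = (M1 ⊕ K) ⊕ (M2 ⊕ K) = M1 ⊕ M2, so the key drops out. Then M2 = (M1 ⊕ M2) ⊕ M1 over the first 8 bytes.
byte 0: (5a ^ d5) ^ 74 = 8f ^ 74 = fb
byte 1: (10 ^ 5c) ^ 61 = 4c ^ 61 = 2d
byte 2: (af ^ b3) ^ 72 = 1c ^ 72 = 6e
byte 3: (83 ^ 7b) ^ 67 = f8 ^ 67 = 9f
byte 4: (28 ^ 21) ^ 65 = 09 ^ 65 = 6c
byte 5: (97 ^ 09) ^ 74 = 9e ^ 74 = ea
byte 6: (ff ^ 23) ^ 20 = dc ^ 20 = fc
byte 7: (51 ^ 96) ^ 30 = c7 ^ 30 = f7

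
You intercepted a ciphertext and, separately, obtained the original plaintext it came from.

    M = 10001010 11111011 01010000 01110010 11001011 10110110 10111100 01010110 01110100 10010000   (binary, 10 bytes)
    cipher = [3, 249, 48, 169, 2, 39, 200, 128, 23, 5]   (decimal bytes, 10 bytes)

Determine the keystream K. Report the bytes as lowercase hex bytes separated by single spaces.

89 02 60 db c9 91 74 d6 63 95

Since cipher = M ⊕ K, XORing both sides with M gives K = M ⊕ cipher.
8a ⊕ 03 = 89
fb ⊕ f9 = 02
50 ⊕ 30 = 60
72 ⊕ a9 = db
cb ⊕ 02 = c9
b6 ⊕ 27 = 91
bc ⊕ c8 = 74
56 ⊕ 80 = d6
74 ⊕ 17 = 63
90 ⊕ 05 = 95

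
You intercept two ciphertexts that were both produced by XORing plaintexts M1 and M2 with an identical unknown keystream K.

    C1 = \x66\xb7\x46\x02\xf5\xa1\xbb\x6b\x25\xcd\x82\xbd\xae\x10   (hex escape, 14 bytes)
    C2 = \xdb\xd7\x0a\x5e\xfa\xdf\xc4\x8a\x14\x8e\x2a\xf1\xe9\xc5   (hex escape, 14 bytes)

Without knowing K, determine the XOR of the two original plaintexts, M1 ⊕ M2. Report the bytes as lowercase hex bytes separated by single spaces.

C1 ⊕ C2 = (M1 ⊕ K) ⊕ (M2 ⊕ K) = M1 ⊕ M2 — the shared key cancels under XOR.
66 XOR db = bd
b7 XOR d7 = 60
46 XOR 0a = 4c
02 XOR 5e = 5c
f5 XOR fa = 0f
a1 XOR df = 7e
bb XOR c4 = 7f
6b XOR 8a = e1
25 XOR 14 = 31
cd XOR 8e = 43
82 XOR 2a = a8
bd XOR f1 = 4c
ae XOR e9 = 47
10 XOR c5 = d5

bd 60 4c 5c 0f 7e 7f e1 31 43 a8 4c 47 d5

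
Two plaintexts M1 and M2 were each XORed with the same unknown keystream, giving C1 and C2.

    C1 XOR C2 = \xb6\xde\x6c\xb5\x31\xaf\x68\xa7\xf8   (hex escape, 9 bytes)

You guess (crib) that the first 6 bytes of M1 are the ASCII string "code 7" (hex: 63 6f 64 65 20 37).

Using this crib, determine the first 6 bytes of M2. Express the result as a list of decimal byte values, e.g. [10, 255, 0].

[213, 177, 8, 208, 17, 152]

Since C1 ⊕ C2 = M1 ⊕ M2, XORing with the guessed M1 bytes yields the corresponding M2 bytes: M2 = (C1 ⊕ C2) ⊕ M1.
b6 ⊕ 63 = d5
de ⊕ 6f = b1
6c ⊕ 64 = 08
b5 ⊕ 65 = d0
31 ⊕ 20 = 11
af ⊕ 37 = 98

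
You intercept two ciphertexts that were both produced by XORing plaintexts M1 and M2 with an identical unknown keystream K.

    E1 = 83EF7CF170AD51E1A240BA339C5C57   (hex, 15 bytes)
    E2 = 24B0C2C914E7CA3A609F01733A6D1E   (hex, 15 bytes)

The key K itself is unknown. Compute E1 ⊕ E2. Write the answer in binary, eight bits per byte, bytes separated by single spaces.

E1 ⊕ E2 = (M1 ⊕ K) ⊕ (M2 ⊕ K) = M1 ⊕ M2 — the shared key cancels under XOR.
83 ^ 24 = a7
ef ^ b0 = 5f
7c ^ c2 = be
f1 ^ c9 = 38
70 ^ 14 = 64
ad ^ e7 = 4a
51 ^ ca = 9b
e1 ^ 3a = db
a2 ^ 60 = c2
40 ^ 9f = df
ba ^ 01 = bb
33 ^ 73 = 40
9c ^ 3a = a6
5c ^ 6d = 31
57 ^ 1e = 49

10100111 01011111 10111110 00111000 01100100 01001010 10011011 11011011 11000010 11011111 10111011 01000000 10100110 00110001 01001001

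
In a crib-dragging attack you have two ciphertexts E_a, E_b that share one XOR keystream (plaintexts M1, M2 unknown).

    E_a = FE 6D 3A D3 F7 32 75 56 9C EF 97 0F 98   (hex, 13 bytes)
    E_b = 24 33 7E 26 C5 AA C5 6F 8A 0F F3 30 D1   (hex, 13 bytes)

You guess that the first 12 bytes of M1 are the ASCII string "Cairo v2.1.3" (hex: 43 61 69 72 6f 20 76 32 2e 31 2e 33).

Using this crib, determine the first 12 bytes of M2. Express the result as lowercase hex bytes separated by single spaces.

99 3f 2d 87 5d b8 c6 0b 38 d1 4a 0c

First, E_a ⊕ E_b = (M1 ⊕ K) ⊕ (M2 ⊕ K) = M1 ⊕ M2, so the key drops out. Then M2 = (M1 ⊕ M2) ⊕ M1 over the first 12 bytes.
byte 0: (fe xor 24) xor 43 = da xor 43 = 99
byte 1: (6d xor 33) xor 61 = 5e xor 61 = 3f
byte 2: (3a xor 7e) xor 69 = 44 xor 69 = 2d
byte 3: (d3 xor 26) xor 72 = f5 xor 72 = 87
byte 4: (f7 xor c5) xor 6f = 32 xor 6f = 5d
byte 5: (32 xor aa) xor 20 = 98 xor 20 = b8
byte 6: (75 xor c5) xor 76 = b0 xor 76 = c6
byte 7: (56 xor 6f) xor 32 = 39 xor 32 = 0b
byte 8: (9c xor 8a) xor 2e = 16 xor 2e = 38
byte 9: (ef xor 0f) xor 31 = e0 xor 31 = d1
byte 10: (97 xor f3) xor 2e = 64 xor 2e = 4a
byte 11: (0f xor 30) xor 33 = 3f xor 33 = 0c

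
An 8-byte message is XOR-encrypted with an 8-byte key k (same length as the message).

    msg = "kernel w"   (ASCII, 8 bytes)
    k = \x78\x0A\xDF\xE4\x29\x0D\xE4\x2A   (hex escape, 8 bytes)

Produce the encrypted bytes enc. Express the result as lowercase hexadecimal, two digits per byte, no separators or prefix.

XOR is its own inverse, so applying the key byte-wise gives the result directly.
01101011 ^ 01111000 = 00010011
01100101 ^ 00001010 = 01101111
01110010 ^ 11011111 = 10101101
01101110 ^ 11100100 = 10001010
01100101 ^ 00101001 = 01001100
01101100 ^ 00001101 = 01100001
00100000 ^ 11100100 = 11000100
01110111 ^ 00101010 = 01011101

136fad8a4c61c45d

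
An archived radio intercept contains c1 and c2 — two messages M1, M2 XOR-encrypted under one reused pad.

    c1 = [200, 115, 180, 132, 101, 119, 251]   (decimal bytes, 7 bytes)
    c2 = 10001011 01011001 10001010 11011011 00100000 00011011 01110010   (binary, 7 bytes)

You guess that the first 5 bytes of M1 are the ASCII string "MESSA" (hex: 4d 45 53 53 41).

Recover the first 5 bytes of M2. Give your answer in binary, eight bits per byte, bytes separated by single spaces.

First, c1 ⊕ c2 = (M1 ⊕ K) ⊕ (M2 ⊕ K) = M1 ⊕ M2, so the key drops out. Then M2 = (M1 ⊕ M2) ⊕ M1 over the first 5 bytes.
byte 0: (c8 XOR 8b) XOR 4d = 43 XOR 4d = 0e
byte 1: (73 XOR 59) XOR 45 = 2a XOR 45 = 6f
byte 2: (b4 XOR 8a) XOR 53 = 3e XOR 53 = 6d
byte 3: (84 XOR db) XOR 53 = 5f XOR 53 = 0c
byte 4: (65 XOR 20) XOR 41 = 45 XOR 41 = 04

00001110 01101111 01101101 00001100 00000100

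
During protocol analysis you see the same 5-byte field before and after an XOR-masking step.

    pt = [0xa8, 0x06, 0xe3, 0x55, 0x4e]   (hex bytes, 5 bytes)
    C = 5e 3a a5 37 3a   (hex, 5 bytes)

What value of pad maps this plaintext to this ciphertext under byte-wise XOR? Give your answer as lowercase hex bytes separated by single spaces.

Since C = pt ⊕ pad, XORing both sides with pt gives pad = pt ⊕ C.
byte 0: a8 xor 5e = f6
byte 1: 06 xor 3a = 3c
byte 2: e3 xor a5 = 46
byte 3: 55 xor 37 = 62
byte 4: 4e xor 3a = 74

f6 3c 46 62 74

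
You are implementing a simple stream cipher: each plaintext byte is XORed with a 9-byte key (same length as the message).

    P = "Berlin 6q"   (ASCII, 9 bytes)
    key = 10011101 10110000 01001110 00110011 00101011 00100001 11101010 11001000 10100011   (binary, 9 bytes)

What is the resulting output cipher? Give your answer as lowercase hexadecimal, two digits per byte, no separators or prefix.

XOR is its own inverse, so applying the key byte-wise gives the result directly.
42 XOR 9d = df
65 XOR b0 = d5
72 XOR 4e = 3c
6c XOR 33 = 5f
69 XOR 2b = 42
6e XOR 21 = 4f
20 XOR ea = ca
36 XOR c8 = fe
71 XOR a3 = d2

dfd53c5f424fcafed2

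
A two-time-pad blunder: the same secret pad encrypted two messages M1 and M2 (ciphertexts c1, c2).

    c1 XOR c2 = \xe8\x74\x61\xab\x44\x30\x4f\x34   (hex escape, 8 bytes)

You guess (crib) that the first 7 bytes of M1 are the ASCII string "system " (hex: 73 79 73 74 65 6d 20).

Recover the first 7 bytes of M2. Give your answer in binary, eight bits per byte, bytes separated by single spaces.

Since c1 ⊕ c2 = M1 ⊕ M2, XORing with the guessed M1 bytes yields the corresponding M2 bytes: M2 = (c1 ⊕ c2) ⊕ M1.
byte 0: e8 XOR 73 = 9b
byte 1: 74 XOR 79 = 0d
byte 2: 61 XOR 73 = 12
byte 3: ab XOR 74 = df
byte 4: 44 XOR 65 = 21
byte 5: 30 XOR 6d = 5d
byte 6: 4f XOR 20 = 6f

10011011 00001101 00010010 11011111 00100001 01011101 01101111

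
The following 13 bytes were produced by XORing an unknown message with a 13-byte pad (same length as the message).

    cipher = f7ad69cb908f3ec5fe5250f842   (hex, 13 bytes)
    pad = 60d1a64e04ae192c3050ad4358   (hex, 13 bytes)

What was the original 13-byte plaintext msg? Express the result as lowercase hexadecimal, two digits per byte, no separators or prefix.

XOR is its own inverse, so applying the key byte-wise gives the result directly.
247 ⊕  96 = 151
173 ⊕ 209 = 124
105 ⊕ 166 = 207
203 ⊕  78 = 133
144 ⊕   4 = 148
143 ⊕ 174 =  33
 62 ⊕  25 =  39
197 ⊕  44 = 233
254 ⊕  48 = 206
 82 ⊕  80 =   2
 80 ⊕ 173 = 253
248 ⊕  67 = 187
 66 ⊕  88 =  26

977ccf85942127e9ce02fdbb1a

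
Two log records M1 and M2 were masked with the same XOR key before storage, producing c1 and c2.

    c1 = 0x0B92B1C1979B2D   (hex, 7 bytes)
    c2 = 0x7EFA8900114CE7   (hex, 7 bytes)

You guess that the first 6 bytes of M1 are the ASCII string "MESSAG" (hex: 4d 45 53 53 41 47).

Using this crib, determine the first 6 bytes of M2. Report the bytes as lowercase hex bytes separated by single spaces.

First, c1 ⊕ c2 = (M1 ⊕ K) ⊕ (M2 ⊕ K) = M1 ⊕ M2, so the key drops out. Then M2 = (M1 ⊕ M2) ⊕ M1 over the first 6 bytes.
byte 0: (0b xor 7e) xor 4d = 75 xor 4d = 38
byte 1: (92 xor fa) xor 45 = 68 xor 45 = 2d
byte 2: (b1 xor 89) xor 53 = 38 xor 53 = 6b
byte 3: (c1 xor 00) xor 53 = c1 xor 53 = 92
byte 4: (97 xor 11) xor 41 = 86 xor 41 = c7
byte 5: (9b xor 4c) xor 47 = d7 xor 47 = 90

38 2d 6b 92 c7 90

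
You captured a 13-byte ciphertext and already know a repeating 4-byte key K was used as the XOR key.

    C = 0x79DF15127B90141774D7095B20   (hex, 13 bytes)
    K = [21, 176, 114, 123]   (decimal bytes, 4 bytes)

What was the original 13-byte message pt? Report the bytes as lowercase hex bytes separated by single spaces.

6c 6f 67 69 6e 20 66 6c 61 67 7b 20 35

The 4-byte key repeats, so the effective keystream is 15 b0 72 7b 15 b0 72 7b 15 b0 72 7b 15.
byte 0: 79 xor 15 = 6c
byte 1: df xor b0 = 6f
byte 2: 15 xor 72 = 67
byte 3: 12 xor 7b = 69
byte 4: 7b xor 15 = 6e
byte 5: 90 xor b0 = 20
byte 6: 14 xor 72 = 66
byte 7: 17 xor 7b = 6c
byte 8: 74 xor 15 = 61
byte 9: d7 xor b0 = 67
byte 10: 09 xor 72 = 7b
byte 11: 5b xor 7b = 20
byte 12: 20 xor 15 = 35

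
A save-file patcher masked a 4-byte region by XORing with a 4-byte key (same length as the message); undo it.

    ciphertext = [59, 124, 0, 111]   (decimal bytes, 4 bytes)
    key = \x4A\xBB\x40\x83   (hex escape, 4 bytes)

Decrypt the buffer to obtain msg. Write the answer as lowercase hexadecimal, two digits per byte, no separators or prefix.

3b ^ 4a = 71
7c ^ bb = c7
00 ^ 40 = 40
6f ^ 83 = ec

71c740ec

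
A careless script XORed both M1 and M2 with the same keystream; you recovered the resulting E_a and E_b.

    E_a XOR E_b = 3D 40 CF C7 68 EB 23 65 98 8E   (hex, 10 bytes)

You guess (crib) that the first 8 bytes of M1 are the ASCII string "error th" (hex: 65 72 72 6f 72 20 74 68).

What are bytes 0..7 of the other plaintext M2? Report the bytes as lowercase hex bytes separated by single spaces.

58 32 bd a8 1a cb 57 0d

Since E_a ⊕ E_b = M1 ⊕ M2, XORing with the guessed M1 bytes yields the corresponding M2 bytes: M2 = (E_a ⊕ E_b) ⊕ M1.
3d ^ 65 = 58
40 ^ 72 = 32
cf ^ 72 = bd
c7 ^ 6f = a8
68 ^ 72 = 1a
eb ^ 20 = cb
23 ^ 74 = 57
65 ^ 68 = 0d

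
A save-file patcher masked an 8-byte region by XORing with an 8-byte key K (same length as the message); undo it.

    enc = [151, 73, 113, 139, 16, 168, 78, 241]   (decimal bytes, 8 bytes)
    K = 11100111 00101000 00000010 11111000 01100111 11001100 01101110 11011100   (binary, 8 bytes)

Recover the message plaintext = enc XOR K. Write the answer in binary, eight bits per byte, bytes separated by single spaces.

01110000 01100001 01110011 01110011 01110111 01100100 00100000 00101101

XOR is its own inverse, so applying the key byte-wise gives the result directly.
97 ^ e7 = 70
49 ^ 28 = 61
71 ^ 02 = 73
8b ^ f8 = 73
10 ^ 67 = 77
a8 ^ cc = 64
4e ^ 6e = 20
f1 ^ dc = 2d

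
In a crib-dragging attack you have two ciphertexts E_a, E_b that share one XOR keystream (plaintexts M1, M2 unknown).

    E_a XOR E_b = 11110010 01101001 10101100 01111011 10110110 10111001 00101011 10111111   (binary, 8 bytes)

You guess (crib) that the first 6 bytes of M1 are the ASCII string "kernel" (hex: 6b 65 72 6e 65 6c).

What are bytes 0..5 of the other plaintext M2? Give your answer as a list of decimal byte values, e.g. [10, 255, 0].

[153, 12, 222, 21, 211, 213]

Since E_a ⊕ E_b = M1 ⊕ M2, XORing with the guessed M1 bytes yields the corresponding M2 bytes: M2 = (E_a ⊕ E_b) ⊕ M1.
f2 ^ 6b = 99
69 ^ 65 = 0c
ac ^ 72 = de
7b ^ 6e = 15
b6 ^ 65 = d3
b9 ^ 6c = d5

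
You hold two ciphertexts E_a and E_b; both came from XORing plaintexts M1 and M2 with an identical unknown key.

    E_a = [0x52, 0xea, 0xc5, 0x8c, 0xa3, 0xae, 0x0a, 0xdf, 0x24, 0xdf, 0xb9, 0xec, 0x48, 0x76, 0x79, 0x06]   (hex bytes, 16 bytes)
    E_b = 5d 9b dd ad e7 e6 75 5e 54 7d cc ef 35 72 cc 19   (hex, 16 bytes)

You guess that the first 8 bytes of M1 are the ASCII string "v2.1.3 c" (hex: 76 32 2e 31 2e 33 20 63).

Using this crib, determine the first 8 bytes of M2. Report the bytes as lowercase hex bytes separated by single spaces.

79 43 36 10 6a 7b 5f e2

First, E_a ⊕ E_b = (M1 ⊕ K) ⊕ (M2 ⊕ K) = M1 ⊕ M2, so the key drops out. Then M2 = (M1 ⊕ M2) ⊕ M1 over the first 8 bytes.
byte 0: (52 XOR 5d) XOR 76 = 0f XOR 76 = 79
byte 1: (ea XOR 9b) XOR 32 = 71 XOR 32 = 43
byte 2: (c5 XOR dd) XOR 2e = 18 XOR 2e = 36
byte 3: (8c XOR ad) XOR 31 = 21 XOR 31 = 10
byte 4: (a3 XOR e7) XOR 2e = 44 XOR 2e = 6a
byte 5: (ae XOR e6) XOR 33 = 48 XOR 33 = 7b
byte 6: (0a XOR 75) XOR 20 = 7f XOR 20 = 5f
byte 7: (df XOR 5e) XOR 63 = 81 XOR 63 = e2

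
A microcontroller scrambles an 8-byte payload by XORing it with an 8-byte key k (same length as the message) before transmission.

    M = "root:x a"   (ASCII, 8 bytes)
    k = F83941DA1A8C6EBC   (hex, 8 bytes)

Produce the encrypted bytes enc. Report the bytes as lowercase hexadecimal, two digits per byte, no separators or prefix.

8a562eae20f44edd

byte 0: 114 xor 248 = 138
byte 1: 111 xor  57 =  86
byte 2: 111 xor  65 =  46
byte 3: 116 xor 218 = 174
byte 4:  58 xor  26 =  32
byte 5: 120 xor 140 = 244
byte 6:  32 xor 110 =  78
byte 7:  97 xor 188 = 221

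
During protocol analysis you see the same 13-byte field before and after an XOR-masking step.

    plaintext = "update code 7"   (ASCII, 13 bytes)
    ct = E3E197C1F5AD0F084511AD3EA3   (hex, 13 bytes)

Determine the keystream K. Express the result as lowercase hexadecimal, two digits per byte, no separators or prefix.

Since ct = plaintext ⊕ K, XORing both sides with plaintext gives K = plaintext ⊕ ct.
75 XOR e3 = 96
70 XOR e1 = 91
64 XOR 97 = f3
61 XOR c1 = a0
74 XOR f5 = 81
65 XOR ad = c8
20 XOR 0f = 2f
63 XOR 08 = 6b
6f XOR 45 = 2a
64 XOR 11 = 75
65 XOR ad = c8
20 XOR 3e = 1e
37 XOR a3 = 94

9691f3a081c82f6b2a75c81e94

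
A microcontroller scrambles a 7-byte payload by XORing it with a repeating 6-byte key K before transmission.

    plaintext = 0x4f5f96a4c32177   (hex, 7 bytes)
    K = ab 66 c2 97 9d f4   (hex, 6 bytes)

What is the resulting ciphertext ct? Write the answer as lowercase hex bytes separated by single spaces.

The 6-byte key repeats, so the effective keystream is ab 66 c2 97 9d f4 ab.
byte 0: 4f ^ ab = e4
byte 1: 5f ^ 66 = 39
byte 2: 96 ^ c2 = 54
byte 3: a4 ^ 97 = 33
byte 4: c3 ^ 9d = 5e
byte 5: 21 ^ f4 = d5
byte 6: 77 ^ ab = dc

e4 39 54 33 5e d5 dc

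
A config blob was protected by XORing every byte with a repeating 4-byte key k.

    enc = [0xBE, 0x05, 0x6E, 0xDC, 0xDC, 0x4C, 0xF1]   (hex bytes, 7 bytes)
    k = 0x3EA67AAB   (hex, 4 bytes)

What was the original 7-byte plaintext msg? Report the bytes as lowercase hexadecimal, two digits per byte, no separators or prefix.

The 4-byte key repeats, so the effective keystream is 3e a6 7a ab 3e a6 7a.
byte 0: 10111110 ^ 00111110 = 10000000
byte 1: 00000101 ^ 10100110 = 10100011
byte 2: 01101110 ^ 01111010 = 00010100
byte 3: 11011100 ^ 10101011 = 01110111
byte 4: 11011100 ^ 00111110 = 11100010
byte 5: 01001100 ^ 10100110 = 11101010
byte 6: 11110001 ^ 01111010 = 10001011

80a31477e2ea8b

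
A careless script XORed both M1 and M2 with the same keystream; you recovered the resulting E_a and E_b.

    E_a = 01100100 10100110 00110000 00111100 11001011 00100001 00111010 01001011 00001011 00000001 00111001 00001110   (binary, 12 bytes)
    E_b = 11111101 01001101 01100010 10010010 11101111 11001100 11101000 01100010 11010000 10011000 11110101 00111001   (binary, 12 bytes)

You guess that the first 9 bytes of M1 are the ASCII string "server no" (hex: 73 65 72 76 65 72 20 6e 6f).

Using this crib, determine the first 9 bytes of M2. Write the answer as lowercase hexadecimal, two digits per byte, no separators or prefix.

ea8e20d8419ff247b4

First, E_a ⊕ E_b = (M1 ⊕ K) ⊕ (M2 ⊕ K) = M1 ⊕ M2, so the key drops out. Then M2 = (M1 ⊕ M2) ⊕ M1 over the first 9 bytes.
byte 0: (64 ⊕ fd) ⊕ 73 = 99 ⊕ 73 = ea
byte 1: (a6 ⊕ 4d) ⊕ 65 = eb ⊕ 65 = 8e
byte 2: (30 ⊕ 62) ⊕ 72 = 52 ⊕ 72 = 20
byte 3: (3c ⊕ 92) ⊕ 76 = ae ⊕ 76 = d8
byte 4: (cb ⊕ ef) ⊕ 65 = 24 ⊕ 65 = 41
byte 5: (21 ⊕ cc) ⊕ 72 = ed ⊕ 72 = 9f
byte 6: (3a ⊕ e8) ⊕ 20 = d2 ⊕ 20 = f2
byte 7: (4b ⊕ 62) ⊕ 6e = 29 ⊕ 6e = 47
byte 8: (0b ⊕ d0) ⊕ 6f = db ⊕ 6f = b4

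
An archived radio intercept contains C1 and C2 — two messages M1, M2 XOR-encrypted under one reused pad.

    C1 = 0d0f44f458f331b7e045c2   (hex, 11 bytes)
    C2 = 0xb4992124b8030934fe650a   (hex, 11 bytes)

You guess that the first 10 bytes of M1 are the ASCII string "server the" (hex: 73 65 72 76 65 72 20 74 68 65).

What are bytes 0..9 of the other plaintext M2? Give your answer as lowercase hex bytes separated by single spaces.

ca f3 17 a6 85 82 18 f7 76 45

First, C1 ⊕ C2 = (M1 ⊕ K) ⊕ (M2 ⊕ K) = M1 ⊕ M2, so the key drops out. Then M2 = (M1 ⊕ M2) ⊕ M1 over the first 10 bytes.
byte 0: (0d XOR b4) XOR 73 = b9 XOR 73 = ca
byte 1: (0f XOR 99) XOR 65 = 96 XOR 65 = f3
byte 2: (44 XOR 21) XOR 72 = 65 XOR 72 = 17
byte 3: (f4 XOR 24) XOR 76 = d0 XOR 76 = a6
byte 4: (58 XOR b8) XOR 65 = e0 XOR 65 = 85
byte 5: (f3 XOR 03) XOR 72 = f0 XOR 72 = 82
byte 6: (31 XOR 09) XOR 20 = 38 XOR 20 = 18
byte 7: (b7 XOR 34) XOR 74 = 83 XOR 74 = f7
byte 8: (e0 XOR fe) XOR 68 = 1e XOR 68 = 76
byte 9: (45 XOR 65) XOR 65 = 20 XOR 65 = 45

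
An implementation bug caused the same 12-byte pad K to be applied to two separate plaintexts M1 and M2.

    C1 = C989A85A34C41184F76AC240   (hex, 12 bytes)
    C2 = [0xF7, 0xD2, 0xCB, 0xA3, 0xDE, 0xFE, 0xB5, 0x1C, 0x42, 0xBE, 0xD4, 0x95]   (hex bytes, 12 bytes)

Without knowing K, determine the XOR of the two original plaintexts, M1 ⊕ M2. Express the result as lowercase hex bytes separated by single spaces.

C1 ⊕ C2 = (M1 ⊕ K) ⊕ (M2 ⊕ K) = M1 ⊕ M2 — the shared key cancels under XOR.
c9 xor f7 = 3e
89 xor d2 = 5b
a8 xor cb = 63
5a xor a3 = f9
34 xor de = ea
c4 xor fe = 3a
11 xor b5 = a4
84 xor 1c = 98
f7 xor 42 = b5
6a xor be = d4
c2 xor d4 = 16
40 xor 95 = d5

3e 5b 63 f9 ea 3a a4 98 b5 d4 16 d5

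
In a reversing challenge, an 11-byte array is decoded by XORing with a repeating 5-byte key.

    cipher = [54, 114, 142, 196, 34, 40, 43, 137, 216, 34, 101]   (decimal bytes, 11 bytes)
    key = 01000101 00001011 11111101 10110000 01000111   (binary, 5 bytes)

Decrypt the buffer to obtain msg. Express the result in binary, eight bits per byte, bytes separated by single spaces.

01110011 01111001 01110011 01110100 01100101 01101101 00100000 01110100 01101000 01100101 00100000

The 5-byte key repeats, so the effective keystream is 45 0b fd b0 47 45 0b fd b0 47 45.
byte 0: 36 ⊕ 45 = 73
byte 1: 72 ⊕ 0b = 79
byte 2: 8e ⊕ fd = 73
byte 3: c4 ⊕ b0 = 74
byte 4: 22 ⊕ 47 = 65
byte 5: 28 ⊕ 45 = 6d
byte 6: 2b ⊕ 0b = 20
byte 7: 89 ⊕ fd = 74
byte 8: d8 ⊕ b0 = 68
byte 9: 22 ⊕ 47 = 65
byte 10: 65 ⊕ 45 = 20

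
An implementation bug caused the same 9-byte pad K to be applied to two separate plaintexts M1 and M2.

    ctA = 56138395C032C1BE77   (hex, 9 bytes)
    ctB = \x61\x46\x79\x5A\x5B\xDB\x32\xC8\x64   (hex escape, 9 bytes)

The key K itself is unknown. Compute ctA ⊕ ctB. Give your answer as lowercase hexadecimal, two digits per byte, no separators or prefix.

3755facf9be9f37613

ctA ⊕ ctB = (M1 ⊕ K) ⊕ (M2 ⊕ K) = M1 ⊕ M2 — the shared key cancels under XOR.
byte 0: 01010110 xor 01100001 = 00110111
byte 1: 00010011 xor 01000110 = 01010101
byte 2: 10000011 xor 01111001 = 11111010
byte 3: 10010101 xor 01011010 = 11001111
byte 4: 11000000 xor 01011011 = 10011011
byte 5: 00110010 xor 11011011 = 11101001
byte 6: 11000001 xor 00110010 = 11110011
byte 7: 10111110 xor 11001000 = 01110110
byte 8: 01110111 xor 01100100 = 00010011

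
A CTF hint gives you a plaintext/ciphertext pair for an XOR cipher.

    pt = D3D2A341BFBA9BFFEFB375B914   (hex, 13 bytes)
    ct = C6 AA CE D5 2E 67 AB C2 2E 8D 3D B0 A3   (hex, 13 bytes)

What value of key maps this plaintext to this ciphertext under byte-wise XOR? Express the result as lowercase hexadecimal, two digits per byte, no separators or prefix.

Since ct = pt ⊕ key, XORing both sides with pt gives key = pt ⊕ ct.
d3 xor c6 = 15
d2 xor aa = 78
a3 xor ce = 6d
41 xor d5 = 94
bf xor 2e = 91
ba xor 67 = dd
9b xor ab = 30
ff xor c2 = 3d
ef xor 2e = c1
b3 xor 8d = 3e
75 xor 3d = 48
b9 xor b0 = 09
14 xor a3 = b7

15786d9491dd303dc13e4809b7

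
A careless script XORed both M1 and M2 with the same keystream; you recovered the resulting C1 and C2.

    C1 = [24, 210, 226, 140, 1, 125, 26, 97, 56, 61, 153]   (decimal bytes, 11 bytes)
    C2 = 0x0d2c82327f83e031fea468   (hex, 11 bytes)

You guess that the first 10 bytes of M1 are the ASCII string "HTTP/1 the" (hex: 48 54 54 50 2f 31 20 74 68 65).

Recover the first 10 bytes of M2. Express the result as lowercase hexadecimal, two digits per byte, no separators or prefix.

5daa34ee51cfda24aefc

First, C1 ⊕ C2 = (M1 ⊕ K) ⊕ (M2 ⊕ K) = M1 ⊕ M2, so the key drops out. Then M2 = (M1 ⊕ M2) ⊕ M1 over the first 10 bytes.
byte 0: (18 XOR 0d) XOR 48 = 15 XOR 48 = 5d
byte 1: (d2 XOR 2c) XOR 54 = fe XOR 54 = aa
byte 2: (e2 XOR 82) XOR 54 = 60 XOR 54 = 34
byte 3: (8c XOR 32) XOR 50 = be XOR 50 = ee
byte 4: (01 XOR 7f) XOR 2f = 7e XOR 2f = 51
byte 5: (7d XOR 83) XOR 31 = fe XOR 31 = cf
byte 6: (1a XOR e0) XOR 20 = fa XOR 20 = da
byte 7: (61 XOR 31) XOR 74 = 50 XOR 74 = 24
byte 8: (38 XOR fe) XOR 68 = c6 XOR 68 = ae
byte 9: (3d XOR a4) XOR 65 = 99 XOR 65 = fc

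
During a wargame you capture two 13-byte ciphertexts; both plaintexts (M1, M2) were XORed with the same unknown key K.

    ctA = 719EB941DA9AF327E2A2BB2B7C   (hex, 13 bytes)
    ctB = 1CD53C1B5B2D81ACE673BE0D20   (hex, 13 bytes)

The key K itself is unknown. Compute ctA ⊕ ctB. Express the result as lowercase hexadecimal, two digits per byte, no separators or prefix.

ctA ⊕ ctB = (M1 ⊕ K) ⊕ (M2 ⊕ K) = M1 ⊕ M2 — the shared key cancels under XOR.
byte 0: 71 xor 1c = 6d
byte 1: 9e xor d5 = 4b
byte 2: b9 xor 3c = 85
byte 3: 41 xor 1b = 5a
byte 4: da xor 5b = 81
byte 5: 9a xor 2d = b7
byte 6: f3 xor 81 = 72
byte 7: 27 xor ac = 8b
byte 8: e2 xor e6 = 04
byte 9: a2 xor 73 = d1
byte 10: bb xor be = 05
byte 11: 2b xor 0d = 26
byte 12: 7c xor 20 = 5c

6d4b855a81b7728b04d105265c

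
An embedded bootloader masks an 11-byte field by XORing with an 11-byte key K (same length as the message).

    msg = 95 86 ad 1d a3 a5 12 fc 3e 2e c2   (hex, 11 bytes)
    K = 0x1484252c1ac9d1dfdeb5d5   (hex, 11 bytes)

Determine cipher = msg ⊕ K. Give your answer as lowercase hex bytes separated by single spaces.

XOR is its own inverse, so applying the key byte-wise gives the result directly.
byte 0: 149 XOR  20 = 129
byte 1: 134 XOR 132 =   2
byte 2: 173 XOR  37 = 136
byte 3:  29 XOR  44 =  49
byte 4: 163 XOR  26 = 185
byte 5: 165 XOR 201 = 108
byte 6:  18 XOR 209 = 195
byte 7: 252 XOR 223 =  35
byte 8:  62 XOR 222 = 224
byte 9:  46 XOR 181 = 155
byte 10: 194 XOR 213 =  23

81 02 88 31 b9 6c c3 23 e0 9b 17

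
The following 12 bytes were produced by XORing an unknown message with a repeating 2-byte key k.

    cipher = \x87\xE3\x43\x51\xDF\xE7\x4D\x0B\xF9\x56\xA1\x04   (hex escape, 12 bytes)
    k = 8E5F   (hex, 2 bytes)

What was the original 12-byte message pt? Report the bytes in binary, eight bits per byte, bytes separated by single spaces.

The 2-byte key repeats, so the effective keystream is 8e 5f 8e 5f 8e 5f 8e 5f 8e 5f 8e 5f.
byte 0: 135 xor 142 =   9
byte 1: 227 xor  95 = 188
byte 2:  67 xor 142 = 205
byte 3:  81 xor  95 =  14
byte 4: 223 xor 142 =  81
byte 5: 231 xor  95 = 184
byte 6:  77 xor 142 = 195
byte 7:  11 xor  95 =  84
byte 8: 249 xor 142 = 119
byte 9:  86 xor  95 =   9
byte 10: 161 xor 142 =  47
byte 11:   4 xor  95 =  91

00001001 10111100 11001101 00001110 01010001 10111000 11000011 01010100 01110111 00001001 00101111 01011011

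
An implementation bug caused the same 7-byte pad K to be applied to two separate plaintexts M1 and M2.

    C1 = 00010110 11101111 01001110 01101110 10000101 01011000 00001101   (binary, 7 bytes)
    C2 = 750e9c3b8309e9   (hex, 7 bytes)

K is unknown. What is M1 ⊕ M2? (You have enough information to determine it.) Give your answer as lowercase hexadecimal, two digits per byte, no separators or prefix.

C1 ⊕ C2 = (M1 ⊕ K) ⊕ (M2 ⊕ K) = M1 ⊕ M2 — the shared key cancels under XOR.
byte 0: 16 ^ 75 = 63
byte 1: ef ^ 0e = e1
byte 2: 4e ^ 9c = d2
byte 3: 6e ^ 3b = 55
byte 4: 85 ^ 83 = 06
byte 5: 58 ^ 09 = 51
byte 6: 0d ^ e9 = e4

63e1d2550651e4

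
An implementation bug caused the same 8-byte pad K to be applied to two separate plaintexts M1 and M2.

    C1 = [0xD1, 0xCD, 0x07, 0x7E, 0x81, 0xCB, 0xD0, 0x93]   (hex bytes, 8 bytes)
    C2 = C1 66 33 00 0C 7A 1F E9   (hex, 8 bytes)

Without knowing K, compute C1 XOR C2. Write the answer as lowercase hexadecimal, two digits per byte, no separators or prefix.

C1 ⊕ C2 = (M1 ⊕ K) ⊕ (M2 ⊕ K) = M1 ⊕ M2 — the shared key cancels under XOR.
byte 0: 11010001 XOR 11000001 = 00010000
byte 1: 11001101 XOR 01100110 = 10101011
byte 2: 00000111 XOR 00110011 = 00110100
byte 3: 01111110 XOR 00000000 = 01111110
byte 4: 10000001 XOR 00001100 = 10001101
byte 5: 11001011 XOR 01111010 = 10110001
byte 6: 11010000 XOR 00011111 = 11001111
byte 7: 10010011 XOR 11101001 = 01111010

10ab347e8db1cf7a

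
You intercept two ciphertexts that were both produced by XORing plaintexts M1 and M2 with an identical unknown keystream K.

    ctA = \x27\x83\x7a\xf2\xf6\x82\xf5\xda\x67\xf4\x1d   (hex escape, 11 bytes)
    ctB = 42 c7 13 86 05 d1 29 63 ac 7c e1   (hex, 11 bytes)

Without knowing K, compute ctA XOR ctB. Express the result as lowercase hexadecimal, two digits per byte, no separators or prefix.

65446974f353dcb9cb88fc

ctA ⊕ ctB = (M1 ⊕ K) ⊕ (M2 ⊕ K) = M1 ⊕ M2 — the shared key cancels under XOR.
byte 0: 00100111 ⊕ 01000010 = 01100101
byte 1: 10000011 ⊕ 11000111 = 01000100
byte 2: 01111010 ⊕ 00010011 = 01101001
byte 3: 11110010 ⊕ 10000110 = 01110100
byte 4: 11110110 ⊕ 00000101 = 11110011
byte 5: 10000010 ⊕ 11010001 = 01010011
byte 6: 11110101 ⊕ 00101001 = 11011100
byte 7: 11011010 ⊕ 01100011 = 10111001
byte 8: 01100111 ⊕ 10101100 = 11001011
byte 9: 11110100 ⊕ 01111100 = 10001000
byte 10: 00011101 ⊕ 11100001 = 11111100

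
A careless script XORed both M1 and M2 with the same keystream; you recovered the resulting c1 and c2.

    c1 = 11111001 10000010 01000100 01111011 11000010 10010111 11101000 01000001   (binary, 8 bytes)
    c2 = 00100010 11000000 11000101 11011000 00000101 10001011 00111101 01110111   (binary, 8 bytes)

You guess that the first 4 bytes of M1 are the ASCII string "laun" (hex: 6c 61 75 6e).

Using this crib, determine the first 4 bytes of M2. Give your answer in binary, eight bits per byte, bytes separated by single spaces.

First, c1 ⊕ c2 = (M1 ⊕ K) ⊕ (M2 ⊕ K) = M1 ⊕ M2, so the key drops out. Then M2 = (M1 ⊕ M2) ⊕ M1 over the first 4 bytes.
byte 0: (f9 ⊕ 22) ⊕ 6c = db ⊕ 6c = b7
byte 1: (82 ⊕ c0) ⊕ 61 = 42 ⊕ 61 = 23
byte 2: (44 ⊕ c5) ⊕ 75 = 81 ⊕ 75 = f4
byte 3: (7b ⊕ d8) ⊕ 6e = a3 ⊕ 6e = cd

10110111 00100011 11110100 11001101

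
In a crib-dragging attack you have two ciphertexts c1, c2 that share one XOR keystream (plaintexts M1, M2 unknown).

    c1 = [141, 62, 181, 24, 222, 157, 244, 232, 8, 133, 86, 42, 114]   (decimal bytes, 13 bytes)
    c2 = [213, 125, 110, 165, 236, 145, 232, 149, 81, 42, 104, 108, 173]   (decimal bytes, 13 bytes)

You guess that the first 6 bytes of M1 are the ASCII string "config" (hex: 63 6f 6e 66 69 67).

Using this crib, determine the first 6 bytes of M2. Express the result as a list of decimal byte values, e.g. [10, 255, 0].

First, c1 ⊕ c2 = (M1 ⊕ K) ⊕ (M2 ⊕ K) = M1 ⊕ M2, so the key drops out. Then M2 = (M1 ⊕ M2) ⊕ M1 over the first 6 bytes.
byte 0: (8d ^ d5) ^ 63 = 58 ^ 63 = 3b
byte 1: (3e ^ 7d) ^ 6f = 43 ^ 6f = 2c
byte 2: (b5 ^ 6e) ^ 6e = db ^ 6e = b5
byte 3: (18 ^ a5) ^ 66 = bd ^ 66 = db
byte 4: (de ^ ec) ^ 69 = 32 ^ 69 = 5b
byte 5: (9d ^ 91) ^ 67 = 0c ^ 67 = 6b

[59, 44, 181, 219, 91, 107]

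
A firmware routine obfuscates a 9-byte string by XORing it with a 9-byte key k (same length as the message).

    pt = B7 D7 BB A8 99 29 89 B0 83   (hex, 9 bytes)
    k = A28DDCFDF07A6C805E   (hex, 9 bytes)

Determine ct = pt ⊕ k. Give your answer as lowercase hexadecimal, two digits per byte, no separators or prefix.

155a67556953e530dd

byte 0: b7 ⊕ a2 = 15
byte 1: d7 ⊕ 8d = 5a
byte 2: bb ⊕ dc = 67
byte 3: a8 ⊕ fd = 55
byte 4: 99 ⊕ f0 = 69
byte 5: 29 ⊕ 7a = 53
byte 6: 89 ⊕ 6c = e5
byte 7: b0 ⊕ 80 = 30
byte 8: 83 ⊕ 5e = dd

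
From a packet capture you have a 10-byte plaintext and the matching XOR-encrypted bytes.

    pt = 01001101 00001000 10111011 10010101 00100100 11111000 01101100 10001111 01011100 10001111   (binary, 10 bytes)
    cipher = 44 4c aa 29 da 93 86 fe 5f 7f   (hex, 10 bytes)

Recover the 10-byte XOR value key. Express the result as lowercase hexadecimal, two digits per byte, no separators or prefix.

Since cipher = pt ⊕ key, XORing both sides with pt gives key = pt ⊕ cipher.
4d ⊕ 44 = 09
08 ⊕ 4c = 44
bb ⊕ aa = 11
95 ⊕ 29 = bc
24 ⊕ da = fe
f8 ⊕ 93 = 6b
6c ⊕ 86 = ea
8f ⊕ fe = 71
5c ⊕ 5f = 03
8f ⊕ 7f = f0

094411bcfe6bea7103f0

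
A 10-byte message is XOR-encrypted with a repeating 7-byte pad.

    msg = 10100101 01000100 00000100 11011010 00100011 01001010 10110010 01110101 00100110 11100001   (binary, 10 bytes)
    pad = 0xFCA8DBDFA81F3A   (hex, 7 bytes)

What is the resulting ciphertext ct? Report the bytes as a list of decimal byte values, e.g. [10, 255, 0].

[89, 236, 223, 5, 139, 85, 136, 137, 142, 58]

The 7-byte key repeats, so the effective keystream is fc a8 db df a8 1f 3a fc a8 db.
byte 0: a5 ^ fc = 59
byte 1: 44 ^ a8 = ec
byte 2: 04 ^ db = df
byte 3: da ^ df = 05
byte 4: 23 ^ a8 = 8b
byte 5: 4a ^ 1f = 55
byte 6: b2 ^ 3a = 88
byte 7: 75 ^ fc = 89
byte 8: 26 ^ a8 = 8e
byte 9: e1 ^ db = 3a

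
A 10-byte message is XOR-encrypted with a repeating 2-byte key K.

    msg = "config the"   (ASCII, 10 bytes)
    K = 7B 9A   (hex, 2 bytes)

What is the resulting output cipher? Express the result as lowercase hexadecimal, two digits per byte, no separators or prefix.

The 2-byte key repeats, so the effective keystream is 7b 9a 7b 9a 7b 9a 7b 9a 7b 9a.
byte 0: 01100011 ^ 01111011 = 00011000
byte 1: 01101111 ^ 10011010 = 11110101
byte 2: 01101110 ^ 01111011 = 00010101
byte 3: 01100110 ^ 10011010 = 11111100
byte 4: 01101001 ^ 01111011 = 00010010
byte 5: 01100111 ^ 10011010 = 11111101
byte 6: 00100000 ^ 01111011 = 01011011
byte 7: 01110100 ^ 10011010 = 11101110
byte 8: 01101000 ^ 01111011 = 00010011
byte 9: 01100101 ^ 10011010 = 11111111

18f515fc12fd5bee13ff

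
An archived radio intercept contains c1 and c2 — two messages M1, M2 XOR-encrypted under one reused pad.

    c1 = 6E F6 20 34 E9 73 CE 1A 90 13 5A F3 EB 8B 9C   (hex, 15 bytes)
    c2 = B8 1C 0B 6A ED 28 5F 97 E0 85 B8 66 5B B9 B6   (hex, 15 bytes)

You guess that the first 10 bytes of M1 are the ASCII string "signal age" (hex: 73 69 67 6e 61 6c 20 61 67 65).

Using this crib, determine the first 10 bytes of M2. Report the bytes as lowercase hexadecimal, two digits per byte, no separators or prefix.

First, c1 ⊕ c2 = (M1 ⊕ K) ⊕ (M2 ⊕ K) = M1 ⊕ M2, so the key drops out. Then M2 = (M1 ⊕ M2) ⊕ M1 over the first 10 bytes.
byte 0: (6e ^ b8) ^ 73 = d6 ^ 73 = a5
byte 1: (f6 ^ 1c) ^ 69 = ea ^ 69 = 83
byte 2: (20 ^ 0b) ^ 67 = 2b ^ 67 = 4c
byte 3: (34 ^ 6a) ^ 6e = 5e ^ 6e = 30
byte 4: (e9 ^ ed) ^ 61 = 04 ^ 61 = 65
byte 5: (73 ^ 28) ^ 6c = 5b ^ 6c = 37
byte 6: (ce ^ 5f) ^ 20 = 91 ^ 20 = b1
byte 7: (1a ^ 97) ^ 61 = 8d ^ 61 = ec
byte 8: (90 ^ e0) ^ 67 = 70 ^ 67 = 17
byte 9: (13 ^ 85) ^ 65 = 96 ^ 65 = f3

a5834c306537b1ec17f3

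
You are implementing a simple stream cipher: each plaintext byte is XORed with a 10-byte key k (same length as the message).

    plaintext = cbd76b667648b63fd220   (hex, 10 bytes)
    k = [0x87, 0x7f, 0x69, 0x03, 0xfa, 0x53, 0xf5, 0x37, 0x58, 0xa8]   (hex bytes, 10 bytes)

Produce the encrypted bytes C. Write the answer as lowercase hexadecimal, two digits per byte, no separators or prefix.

XOR is its own inverse, so applying the key byte-wise gives the result directly.
cb XOR 87 = 4c
d7 XOR 7f = a8
6b XOR 69 = 02
66 XOR 03 = 65
76 XOR fa = 8c
48 XOR 53 = 1b
b6 XOR f5 = 43
3f XOR 37 = 08
d2 XOR 58 = 8a
20 XOR a8 = 88

4ca802658c1b43088a88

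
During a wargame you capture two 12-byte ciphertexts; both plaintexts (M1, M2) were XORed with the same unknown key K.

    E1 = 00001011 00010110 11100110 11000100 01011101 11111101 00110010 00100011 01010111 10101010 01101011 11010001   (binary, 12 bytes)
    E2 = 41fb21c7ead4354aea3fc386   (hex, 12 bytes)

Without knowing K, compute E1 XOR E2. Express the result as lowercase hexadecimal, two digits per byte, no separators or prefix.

E1 ⊕ E2 = (M1 ⊕ K) ⊕ (M2 ⊕ K) = M1 ⊕ M2 — the shared key cancels under XOR.
00001011 ^ 01000001 = 01001010
00010110 ^ 11111011 = 11101101
11100110 ^ 00100001 = 11000111
11000100 ^ 11000111 = 00000011
01011101 ^ 11101010 = 10110111
11111101 ^ 11010100 = 00101001
00110010 ^ 00110101 = 00000111
00100011 ^ 01001010 = 01101001
01010111 ^ 11101010 = 10111101
10101010 ^ 00111111 = 10010101
01101011 ^ 11000011 = 10101000
11010001 ^ 10000110 = 01010111

4aedc703b7290769bd95a857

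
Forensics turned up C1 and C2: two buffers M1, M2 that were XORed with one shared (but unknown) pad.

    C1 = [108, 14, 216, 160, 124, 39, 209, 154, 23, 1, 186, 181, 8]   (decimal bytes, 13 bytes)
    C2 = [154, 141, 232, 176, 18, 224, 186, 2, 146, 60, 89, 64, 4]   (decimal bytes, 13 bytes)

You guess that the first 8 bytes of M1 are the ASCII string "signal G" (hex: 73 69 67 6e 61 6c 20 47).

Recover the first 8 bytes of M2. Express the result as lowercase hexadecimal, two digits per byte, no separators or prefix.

85ea577e0fab4bdf

First, C1 ⊕ C2 = (M1 ⊕ K) ⊕ (M2 ⊕ K) = M1 ⊕ M2, so the key drops out. Then M2 = (M1 ⊕ M2) ⊕ M1 over the first 8 bytes.
byte 0: (6c ⊕ 9a) ⊕ 73 = f6 ⊕ 73 = 85
byte 1: (0e ⊕ 8d) ⊕ 69 = 83 ⊕ 69 = ea
byte 2: (d8 ⊕ e8) ⊕ 67 = 30 ⊕ 67 = 57
byte 3: (a0 ⊕ b0) ⊕ 6e = 10 ⊕ 6e = 7e
byte 4: (7c ⊕ 12) ⊕ 61 = 6e ⊕ 61 = 0f
byte 5: (27 ⊕ e0) ⊕ 6c = c7 ⊕ 6c = ab
byte 6: (d1 ⊕ ba) ⊕ 20 = 6b ⊕ 20 = 4b
byte 7: (9a ⊕ 02) ⊕ 47 = 98 ⊕ 47 = df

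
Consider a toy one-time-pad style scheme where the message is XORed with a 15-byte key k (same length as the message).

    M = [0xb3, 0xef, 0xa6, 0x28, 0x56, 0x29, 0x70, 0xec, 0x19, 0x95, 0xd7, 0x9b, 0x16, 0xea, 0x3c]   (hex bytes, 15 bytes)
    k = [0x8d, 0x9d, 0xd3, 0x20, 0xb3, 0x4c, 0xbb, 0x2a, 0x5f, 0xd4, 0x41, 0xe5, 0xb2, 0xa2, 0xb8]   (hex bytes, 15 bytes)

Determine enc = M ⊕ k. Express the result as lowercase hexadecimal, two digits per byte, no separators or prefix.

3e727508e565cbc64641967ea44884

XOR is its own inverse, so applying the key byte-wise gives the result directly.
b3 XOR 8d = 3e
ef XOR 9d = 72
a6 XOR d3 = 75
28 XOR 20 = 08
56 XOR b3 = e5
29 XOR 4c = 65
70 XOR bb = cb
ec XOR 2a = c6
19 XOR 5f = 46
95 XOR d4 = 41
d7 XOR 41 = 96
9b XOR e5 = 7e
16 XOR b2 = a4
ea XOR a2 = 48
3c XOR b8 = 84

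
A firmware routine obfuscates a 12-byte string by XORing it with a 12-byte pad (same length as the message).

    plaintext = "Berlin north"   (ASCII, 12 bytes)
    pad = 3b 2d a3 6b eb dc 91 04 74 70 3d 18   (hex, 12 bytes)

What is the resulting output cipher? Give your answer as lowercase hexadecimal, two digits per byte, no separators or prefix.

7948d10782b2b16a1b024970

XOR is its own inverse, so applying the key byte-wise gives the result directly.
byte 0: 42 ^ 3b = 79
byte 1: 65 ^ 2d = 48
byte 2: 72 ^ a3 = d1
byte 3: 6c ^ 6b = 07
byte 4: 69 ^ eb = 82
byte 5: 6e ^ dc = b2
byte 6: 20 ^ 91 = b1
byte 7: 6e ^ 04 = 6a
byte 8: 6f ^ 74 = 1b
byte 9: 72 ^ 70 = 02
byte 10: 74 ^ 3d = 49
byte 11: 68 ^ 18 = 70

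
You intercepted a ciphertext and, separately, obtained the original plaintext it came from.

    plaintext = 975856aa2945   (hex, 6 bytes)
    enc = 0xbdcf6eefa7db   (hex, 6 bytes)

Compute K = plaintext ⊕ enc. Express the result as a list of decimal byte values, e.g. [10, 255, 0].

Since enc = plaintext ⊕ K, XORing both sides with plaintext gives K = plaintext ⊕ enc.
10010111 ⊕ 10111101 = 00101010
01011000 ⊕ 11001111 = 10010111
01010110 ⊕ 01101110 = 00111000
10101010 ⊕ 11101111 = 01000101
00101001 ⊕ 10100111 = 10001110
01000101 ⊕ 11011011 = 10011110

[42, 151, 56, 69, 142, 158]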